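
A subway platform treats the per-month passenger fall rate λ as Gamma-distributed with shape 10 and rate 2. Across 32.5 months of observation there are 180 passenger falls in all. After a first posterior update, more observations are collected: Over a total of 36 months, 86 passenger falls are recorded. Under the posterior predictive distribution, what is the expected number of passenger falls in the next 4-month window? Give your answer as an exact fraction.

Total count 180 over total exposure 32.5 months.
After the first batch: Gamma(10 + 180, 2 + 32.5) = Gamma(190, 69/2).
Total count 86 over total exposure 36 months.
After the second batch: Gamma(190 + 86, 69/2 + 36) = Gamma(276, 141/2).
Predictive mean over a 4-month window = T·E[λ|data] = 4·276/(141/2) = 736/47.

736/47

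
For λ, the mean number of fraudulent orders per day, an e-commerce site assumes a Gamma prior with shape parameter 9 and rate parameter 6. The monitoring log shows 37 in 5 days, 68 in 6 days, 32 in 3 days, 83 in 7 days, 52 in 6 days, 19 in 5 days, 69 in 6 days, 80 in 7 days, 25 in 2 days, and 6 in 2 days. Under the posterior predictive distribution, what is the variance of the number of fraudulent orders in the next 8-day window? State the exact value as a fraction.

48384/605

Total count: 37 + 68 + 32 + 83 + 52 + 19 + 69 + 80 + 25 + 6 = 471.
Total exposure: 5 + 6 + 3 + 7 + 6 + 5 + 6 + 7 + 2 + 2 = 49 days.
Conjugate update: add total count to the shape and total exposure to the rate, giving Gamma(480, 55).
The posterior predictive for a window of length T is Negative Binomial with variance T·α'·(β'+T)/β'² = 8·480·63/3025 = 48384/605.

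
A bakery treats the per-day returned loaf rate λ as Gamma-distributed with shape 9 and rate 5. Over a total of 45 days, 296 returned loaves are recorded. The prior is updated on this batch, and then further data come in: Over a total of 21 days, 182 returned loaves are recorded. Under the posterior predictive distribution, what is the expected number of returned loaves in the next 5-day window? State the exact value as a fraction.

2435/71

Total count 296 over total exposure 45 days.
After the first batch: Gamma(9 + 296, 5 + 45) = Gamma(305, 50).
Total count 182 over total exposure 21 days.
After the second batch: Gamma(305 + 182, 50 + 21) = Gamma(487, 71).
Predictive mean over a 5-day window = T·E[λ|data] = 5·487/71 = 2435/71.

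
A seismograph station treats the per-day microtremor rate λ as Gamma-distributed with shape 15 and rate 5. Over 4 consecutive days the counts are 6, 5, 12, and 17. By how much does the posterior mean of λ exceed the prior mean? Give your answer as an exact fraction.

28/9

Total count: 6 + 5 + 12 + 17 = 40.
Total exposure: 4 days.
Posterior: α' = 15 + 40 = 55, β' = 5 + 4 = 9.
Posterior mean = 55/9 = 55/9; prior mean = 15/5 = 3. Difference = 55/9 − 3 = 28/9.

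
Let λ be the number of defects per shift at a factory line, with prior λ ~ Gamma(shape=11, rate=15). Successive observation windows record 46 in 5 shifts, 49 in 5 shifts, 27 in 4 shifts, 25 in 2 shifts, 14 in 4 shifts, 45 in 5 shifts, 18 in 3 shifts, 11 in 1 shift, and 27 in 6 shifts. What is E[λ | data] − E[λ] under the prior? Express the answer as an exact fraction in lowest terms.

Total count: 46 + 49 + 27 + 25 + 14 + 45 + 18 + 11 + 27 = 262.
Total exposure: 5 + 5 + 4 + 2 + 4 + 5 + 3 + 1 + 6 = 35 shifts.
Conjugate update: add total count to the shape and total exposure to the rate, giving Gamma(273, 50).
Posterior mean = 273/50 = 273/50; prior mean = 11/15 = 11/15. Difference = 273/50 − 11/15 = 709/150.

709/150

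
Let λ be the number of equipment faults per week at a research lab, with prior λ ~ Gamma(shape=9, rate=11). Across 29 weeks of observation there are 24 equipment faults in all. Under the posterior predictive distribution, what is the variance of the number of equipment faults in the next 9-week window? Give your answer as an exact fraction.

Total count 24 over total exposure 29 weeks.
Posterior: α' = 9 + 24 = 33, β' = 11 + 29 = 40.
The posterior predictive for a window of length T is Negative Binomial with variance T·α'·(β'+T)/β'² = 9·33·49/1600 = 14553/1600.

14553/1600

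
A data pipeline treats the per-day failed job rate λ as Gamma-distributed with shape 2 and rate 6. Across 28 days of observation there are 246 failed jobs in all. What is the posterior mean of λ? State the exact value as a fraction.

124/17

Total count 246 over total exposure 28 days.
Gamma(α, β) with Poisson data over total exposure Σt gives posterior Gamma(α+Σx, β+Σt) = Gamma(248, 34).
Posterior mean = α'/β' = 248/34 = 124/17.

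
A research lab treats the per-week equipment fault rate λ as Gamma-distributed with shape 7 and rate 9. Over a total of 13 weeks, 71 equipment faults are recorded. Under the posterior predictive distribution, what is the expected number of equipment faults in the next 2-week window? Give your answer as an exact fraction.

Total count 71 over total exposure 13 weeks.
By Gamma–Poisson conjugacy, the posterior is Gamma(α + Σx, β + Σt) = Gamma(7 + 71, 9 + 13) = Gamma(78, 22).
Predictive mean over a 2-week window = T·E[λ|data] = 2·78/22 = 78/11.

78/11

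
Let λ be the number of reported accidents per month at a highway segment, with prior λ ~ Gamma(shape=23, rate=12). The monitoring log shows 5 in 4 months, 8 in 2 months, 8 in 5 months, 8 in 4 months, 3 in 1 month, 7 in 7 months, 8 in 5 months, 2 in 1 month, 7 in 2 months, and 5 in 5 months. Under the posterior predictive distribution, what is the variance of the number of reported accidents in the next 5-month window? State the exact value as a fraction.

1855/192

Total count: 5 + 8 + 8 + 8 + 3 + 7 + 8 + 2 + 7 + 5 = 61.
Total exposure: 4 + 2 + 5 + 4 + 1 + 7 + 5 + 1 + 2 + 5 = 36 months.
By Gamma–Poisson conjugacy, the posterior is Gamma(α + Σx, β + Σt) = Gamma(23 + 61, 12 + 36) = Gamma(84, 48).
The posterior predictive for a window of length T is Negative Binomial with variance T·α'·(β'+T)/β'² = 5·84·53/2304 = 1855/192.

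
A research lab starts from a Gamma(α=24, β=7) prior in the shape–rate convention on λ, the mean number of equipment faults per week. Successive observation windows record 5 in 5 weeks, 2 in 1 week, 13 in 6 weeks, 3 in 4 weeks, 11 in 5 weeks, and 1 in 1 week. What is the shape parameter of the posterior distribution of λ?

Total count: 5 + 2 + 13 + 3 + 11 + 1 = 35.
Total exposure: 5 + 1 + 6 + 4 + 5 + 1 = 22 weeks.
Posterior: α' = 24 + 35 = 59, β' = 7 + 22 = 29.

59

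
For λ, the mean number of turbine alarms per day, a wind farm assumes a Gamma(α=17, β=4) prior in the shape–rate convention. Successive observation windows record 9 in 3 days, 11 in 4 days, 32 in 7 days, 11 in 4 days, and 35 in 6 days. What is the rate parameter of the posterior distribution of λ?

28

Total count: 9 + 11 + 32 + 11 + 35 = 98.
Total exposure: 3 + 4 + 7 + 4 + 6 = 24 days.
By Gamma–Poisson conjugacy, the posterior is Gamma(α + Σx, β + Σt) = Gamma(17 + 98, 4 + 24) = Gamma(115, 28).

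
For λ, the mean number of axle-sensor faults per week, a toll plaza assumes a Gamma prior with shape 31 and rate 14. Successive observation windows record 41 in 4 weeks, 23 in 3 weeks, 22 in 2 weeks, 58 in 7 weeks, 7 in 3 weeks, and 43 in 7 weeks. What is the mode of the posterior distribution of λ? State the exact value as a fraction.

28/5

Total count: 41 + 23 + 22 + 58 + 7 + 43 = 194.
Total exposure: 4 + 3 + 2 + 7 + 3 + 7 = 26 weeks.
Gamma(α, β) with Poisson data over total exposure Σt gives posterior Gamma(α+Σx, β+Σt) = Gamma(225, 40).
Posterior mode = (α'−1)/β' = 224/40 = 28/5.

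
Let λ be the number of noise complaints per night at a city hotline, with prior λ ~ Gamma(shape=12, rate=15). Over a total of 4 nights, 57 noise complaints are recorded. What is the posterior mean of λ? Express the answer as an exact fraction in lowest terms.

69/19

Total count 57 over total exposure 4 nights.
The Gamma prior is conjugate for the Poisson rate, so λ | data ~ Gamma(12+57, 15+4) = Gamma(69, 19).
Posterior mean = α'/β' = 69/19.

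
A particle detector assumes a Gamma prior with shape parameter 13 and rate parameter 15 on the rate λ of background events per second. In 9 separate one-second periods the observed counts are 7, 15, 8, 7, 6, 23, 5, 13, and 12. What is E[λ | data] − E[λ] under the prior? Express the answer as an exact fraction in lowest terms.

147/40

Total count: 7 + 15 + 8 + 7 + 6 + 23 + 5 + 13 + 12 = 96.
Total exposure: 9 seconds.
The Gamma prior is conjugate for the Poisson rate, so λ | data ~ Gamma(13+96, 15+9) = Gamma(109, 24).
Posterior mean = 109/24 = 109/24; prior mean = 13/15 = 13/15. Difference = 109/24 − 13/15 = 147/40.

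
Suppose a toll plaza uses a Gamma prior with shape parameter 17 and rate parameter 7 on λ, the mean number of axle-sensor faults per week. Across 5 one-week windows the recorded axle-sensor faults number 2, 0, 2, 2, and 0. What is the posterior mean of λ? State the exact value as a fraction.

23/12

Total count: 2 + 0 + 2 + 2 + 0 = 6.
Total exposure: 5 weeks.
Conjugate update: add total count to the shape and total exposure to the rate, giving Gamma(23, 12).
Posterior mean = α'/β' = 23/12.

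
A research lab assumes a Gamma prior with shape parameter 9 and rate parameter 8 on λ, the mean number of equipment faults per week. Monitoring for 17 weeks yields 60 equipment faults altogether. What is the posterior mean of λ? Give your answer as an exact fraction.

Total count 60 over total exposure 17 weeks.
Gamma(α, β) with Poisson data over total exposure Σt gives posterior Gamma(α+Σx, β+Σt) = Gamma(69, 25).
Posterior mean = α'/β' = 69/25.

69/25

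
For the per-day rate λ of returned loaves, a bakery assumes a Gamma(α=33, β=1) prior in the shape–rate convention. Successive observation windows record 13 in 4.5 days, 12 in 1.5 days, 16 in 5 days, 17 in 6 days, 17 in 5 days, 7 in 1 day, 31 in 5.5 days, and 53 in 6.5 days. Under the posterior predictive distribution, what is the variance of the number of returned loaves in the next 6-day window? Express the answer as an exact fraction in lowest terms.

1393/36

Total count: 13 + 12 + 16 + 17 + 17 + 7 + 31 + 53 = 166.
Total exposure: 4.5 + 1.5 + 5 + 6 + 5 + 1 + 5.5 + 6.5 = 35 days.
Gamma(α, β) with Poisson data over total exposure Σt gives posterior Gamma(α+Σx, β+Σt) = Gamma(199, 36).
The posterior predictive for a window of length T is Negative Binomial with variance T·α'·(β'+T)/β'² = 6·199·42/1296 = 1393/36.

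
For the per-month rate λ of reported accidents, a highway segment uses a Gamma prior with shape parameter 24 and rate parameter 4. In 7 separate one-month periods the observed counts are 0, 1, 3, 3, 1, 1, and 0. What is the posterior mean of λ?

3

Total count: 0 + 1 + 3 + 3 + 1 + 1 + 0 = 9.
Total exposure: 7 months.
Conjugate update: add total count to the shape and total exposure to the rate, giving Gamma(33, 11).
Posterior mean = α'/β' = 33/11 = 3.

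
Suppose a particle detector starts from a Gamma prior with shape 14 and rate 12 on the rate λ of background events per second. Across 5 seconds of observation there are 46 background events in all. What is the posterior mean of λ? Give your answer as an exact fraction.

Total count 46 over total exposure 5 seconds.
Gamma(α, β) with Poisson data over total exposure Σt gives posterior Gamma(α+Σx, β+Σt) = Gamma(60, 17).
Posterior mean = α'/β' = 60/17.

60/17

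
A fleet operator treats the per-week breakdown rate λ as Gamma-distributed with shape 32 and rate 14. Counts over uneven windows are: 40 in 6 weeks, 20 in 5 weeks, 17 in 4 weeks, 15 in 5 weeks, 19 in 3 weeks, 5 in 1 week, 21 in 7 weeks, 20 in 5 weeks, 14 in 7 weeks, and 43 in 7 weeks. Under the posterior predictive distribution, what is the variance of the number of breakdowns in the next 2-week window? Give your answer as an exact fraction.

4059/512

Total count: 40 + 20 + 17 + 15 + 19 + 5 + 21 + 20 + 14 + 43 = 214.
Total exposure: 6 + 5 + 4 + 5 + 3 + 1 + 7 + 5 + 7 + 7 = 50 weeks.
Gamma(α, β) with Poisson data over total exposure Σt gives posterior Gamma(α+Σx, β+Σt) = Gamma(246, 64).
The posterior predictive for a window of length T is Negative Binomial with variance T·α'·(β'+T)/β'² = 2·246·66/4096 = 4059/512.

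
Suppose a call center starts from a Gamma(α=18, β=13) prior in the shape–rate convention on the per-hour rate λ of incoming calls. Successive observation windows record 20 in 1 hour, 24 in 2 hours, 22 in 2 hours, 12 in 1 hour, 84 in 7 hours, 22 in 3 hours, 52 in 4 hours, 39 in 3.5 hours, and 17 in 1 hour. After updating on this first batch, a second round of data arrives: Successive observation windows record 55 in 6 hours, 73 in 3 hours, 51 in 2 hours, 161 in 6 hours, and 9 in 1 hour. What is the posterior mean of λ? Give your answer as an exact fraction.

Total count: 20 + 24 + 22 + 12 + 84 + 22 + 52 + 39 + 17 = 292.
Total exposure: 1 + 2 + 2 + 1 + 7 + 3 + 4 + 3.5 + 1 = 24.5 hours.
After the first batch: Gamma(18 + 292, 13 + 24.5) = Gamma(310, 75/2).
Total count: 55 + 73 + 51 + 161 + 9 = 349.
Total exposure: 6 + 3 + 2 + 6 + 1 = 18 hours.
After the second batch: Gamma(310 + 349, 75/2 + 18) = Gamma(659, 111/2).
Posterior mean = α'/β' = 659/(111/2) = 1318/111.

1318/111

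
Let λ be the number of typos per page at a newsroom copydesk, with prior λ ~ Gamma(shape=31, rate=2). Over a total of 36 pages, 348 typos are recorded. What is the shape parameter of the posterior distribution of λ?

379

Total count 348 over total exposure 36 pages.
Posterior: α' = 31 + 348 = 379, β' = 2 + 36 = 38.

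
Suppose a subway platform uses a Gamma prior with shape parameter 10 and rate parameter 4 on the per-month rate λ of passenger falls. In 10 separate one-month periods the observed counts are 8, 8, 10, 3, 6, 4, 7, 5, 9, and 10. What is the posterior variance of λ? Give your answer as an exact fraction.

Total count: 8 + 8 + 10 + 3 + 6 + 4 + 7 + 5 + 9 + 10 = 70.
Total exposure: 10 months.
Gamma(α, β) with Poisson data over total exposure Σt gives posterior Gamma(α+Σx, β+Σt) = Gamma(80, 14).
Posterior variance = α'/β'² = 80/196 = 20/49.

20/49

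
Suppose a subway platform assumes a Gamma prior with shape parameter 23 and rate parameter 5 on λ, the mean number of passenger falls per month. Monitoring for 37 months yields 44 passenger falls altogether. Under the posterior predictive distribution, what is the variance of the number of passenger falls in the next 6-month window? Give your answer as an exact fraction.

536/49

Total count 44 over total exposure 37 months.
By Gamma–Poisson conjugacy, the posterior is Gamma(α + Σx, β + Σt) = Gamma(23 + 44, 5 + 37) = Gamma(67, 42).
The posterior predictive for a window of length T is Negative Binomial with variance T·α'·(β'+T)/β'² = 6·67·48/1764 = 536/49.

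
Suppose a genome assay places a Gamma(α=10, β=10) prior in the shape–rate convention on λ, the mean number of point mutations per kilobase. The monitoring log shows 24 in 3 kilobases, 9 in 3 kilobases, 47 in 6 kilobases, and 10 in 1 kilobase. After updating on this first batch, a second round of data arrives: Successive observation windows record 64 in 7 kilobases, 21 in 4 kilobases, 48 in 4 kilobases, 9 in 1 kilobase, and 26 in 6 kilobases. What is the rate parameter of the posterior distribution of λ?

45

Total count: 24 + 9 + 47 + 10 = 90.
Total exposure: 3 + 3 + 6 + 1 = 13 kilobases.
After the first batch: Gamma(10 + 90, 10 + 13) = Gamma(100, 23).
Total count: 64 + 21 + 48 + 9 + 26 = 168.
Total exposure: 7 + 4 + 4 + 1 + 6 = 22 kilobases.
After the second batch: Gamma(100 + 168, 23 + 22) = Gamma(268, 45).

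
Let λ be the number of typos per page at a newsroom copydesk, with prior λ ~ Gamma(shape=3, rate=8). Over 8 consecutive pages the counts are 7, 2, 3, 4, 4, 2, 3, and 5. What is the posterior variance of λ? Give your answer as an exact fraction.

Total count: 7 + 2 + 3 + 4 + 4 + 2 + 3 + 5 = 30.
Total exposure: 8 pages.
Gamma(α, β) with Poisson data over total exposure Σt gives posterior Gamma(α+Σx, β+Σt) = Gamma(33, 16).
Posterior variance = α'/β'² = 33/256.

33/256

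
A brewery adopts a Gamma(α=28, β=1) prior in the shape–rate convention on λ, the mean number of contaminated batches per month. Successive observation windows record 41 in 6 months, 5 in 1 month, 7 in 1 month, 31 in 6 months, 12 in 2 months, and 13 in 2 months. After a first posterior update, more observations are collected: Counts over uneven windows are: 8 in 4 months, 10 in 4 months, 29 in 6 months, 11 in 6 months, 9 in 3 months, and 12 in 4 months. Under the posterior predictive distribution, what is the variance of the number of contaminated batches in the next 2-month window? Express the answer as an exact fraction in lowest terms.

5184/529

Total count: 41 + 5 + 7 + 31 + 12 + 13 = 109.
Total exposure: 6 + 1 + 1 + 6 + 2 + 2 = 18 months.
After the first batch: Gamma(28 + 109, 1 + 18) = Gamma(137, 19).
Total count: 8 + 10 + 29 + 11 + 9 + 12 = 79.
Total exposure: 4 + 4 + 6 + 6 + 3 + 4 = 27 months.
After the second batch: Gamma(137 + 79, 19 + 27) = Gamma(216, 46).
The posterior predictive for a window of length T is Negative Binomial with variance T·α'·(β'+T)/β'² = 2·216·48/2116 = 5184/529.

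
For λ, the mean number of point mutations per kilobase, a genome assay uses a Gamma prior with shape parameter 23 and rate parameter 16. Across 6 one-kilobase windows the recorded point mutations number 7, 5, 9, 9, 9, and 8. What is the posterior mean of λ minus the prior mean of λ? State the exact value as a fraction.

Total count: 7 + 5 + 9 + 9 + 9 + 8 = 47.
Total exposure: 6 kilobases.
The Gamma prior is conjugate for the Poisson rate, so λ | data ~ Gamma(23+47, 16+6) = Gamma(70, 22).
Posterior mean = 70/22 = 35/11; prior mean = 23/16 = 23/16. Difference = 35/11 − 23/16 = 307/176.

307/176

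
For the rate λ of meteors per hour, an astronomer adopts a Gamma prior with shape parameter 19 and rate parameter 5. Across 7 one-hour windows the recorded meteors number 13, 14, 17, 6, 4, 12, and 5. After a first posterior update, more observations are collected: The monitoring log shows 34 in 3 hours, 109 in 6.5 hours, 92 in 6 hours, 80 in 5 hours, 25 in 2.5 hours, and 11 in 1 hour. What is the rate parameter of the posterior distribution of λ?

Total count: 13 + 14 + 17 + 6 + 4 + 12 + 5 = 71.
Total exposure: 7 hours.
After the first batch: Gamma(19 + 71, 5 + 7) = Gamma(90, 12).
Total count: 34 + 109 + 92 + 80 + 25 + 11 = 351.
Total exposure: 3 + 6.5 + 6 + 5 + 2.5 + 1 = 24 hours.
After the second batch: Gamma(90 + 351, 12 + 24) = Gamma(441, 36).

36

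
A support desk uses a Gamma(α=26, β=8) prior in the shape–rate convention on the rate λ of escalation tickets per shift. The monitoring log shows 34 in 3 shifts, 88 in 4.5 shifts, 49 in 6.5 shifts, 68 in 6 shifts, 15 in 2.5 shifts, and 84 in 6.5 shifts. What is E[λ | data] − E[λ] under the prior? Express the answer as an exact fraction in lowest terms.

975/148

Total count: 34 + 88 + 49 + 68 + 15 + 84 = 338.
Total exposure: 3 + 4.5 + 6.5 + 6 + 2.5 + 6.5 = 29 shifts.
Conjugate update: add total count to the shape and total exposure to the rate, giving Gamma(364, 37).
Posterior mean = 364/37 = 364/37; prior mean = 26/8 = 13/4. Difference = 364/37 − 13/4 = 975/148.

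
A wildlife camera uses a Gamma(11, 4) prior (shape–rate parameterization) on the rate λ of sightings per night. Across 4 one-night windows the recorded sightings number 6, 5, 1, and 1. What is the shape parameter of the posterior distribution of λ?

Total count: 6 + 5 + 1 + 1 = 13.
Total exposure: 4 nights.
The Gamma prior is conjugate for the Poisson rate, so λ | data ~ Gamma(11+13, 4+4) = Gamma(24, 8).

24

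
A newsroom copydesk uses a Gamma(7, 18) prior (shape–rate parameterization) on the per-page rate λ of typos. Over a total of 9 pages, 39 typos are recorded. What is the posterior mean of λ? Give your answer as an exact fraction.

46/27

Total count 39 over total exposure 9 pages.
The Gamma prior is conjugate for the Poisson rate, so λ | data ~ Gamma(7+39, 18+9) = Gamma(46, 27).
Posterior mean = α'/β' = 46/27.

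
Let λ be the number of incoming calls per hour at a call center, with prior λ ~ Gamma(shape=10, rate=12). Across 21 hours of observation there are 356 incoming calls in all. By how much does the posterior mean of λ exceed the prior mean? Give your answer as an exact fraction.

677/66

Total count 356 over total exposure 21 hours.
Conjugate update: add total count to the shape and total exposure to the rate, giving Gamma(366, 33).
Posterior mean = 366/33 = 122/11; prior mean = 10/12 = 5/6. Difference = 122/11 − 5/6 = 677/66.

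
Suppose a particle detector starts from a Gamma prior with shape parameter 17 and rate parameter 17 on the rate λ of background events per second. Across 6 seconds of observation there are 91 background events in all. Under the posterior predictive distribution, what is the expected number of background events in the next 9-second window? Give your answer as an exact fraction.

972/23

Total count 91 over total exposure 6 seconds.
Posterior: α' = 17 + 91 = 108, β' = 17 + 6 = 23.
Predictive mean over a 9-second window = T·E[λ|data] = 9·108/23 = 972/23.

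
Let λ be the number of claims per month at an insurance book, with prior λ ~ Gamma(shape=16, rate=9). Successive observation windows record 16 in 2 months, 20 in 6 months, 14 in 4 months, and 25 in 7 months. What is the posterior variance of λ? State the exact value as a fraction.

13/112

Total count: 16 + 20 + 14 + 25 = 75.
Total exposure: 2 + 6 + 4 + 7 = 19 months.
Conjugate update: add total count to the shape and total exposure to the rate, giving Gamma(91, 28).
Posterior variance = α'/β'² = 91/784 = 13/112.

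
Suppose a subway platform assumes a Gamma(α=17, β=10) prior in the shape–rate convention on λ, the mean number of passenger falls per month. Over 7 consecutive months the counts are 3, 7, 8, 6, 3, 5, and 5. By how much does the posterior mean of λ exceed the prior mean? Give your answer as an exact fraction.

251/170

Total count: 3 + 7 + 8 + 6 + 3 + 5 + 5 = 37.
Total exposure: 7 months.
The Gamma prior is conjugate for the Poisson rate, so λ | data ~ Gamma(17+37, 10+7) = Gamma(54, 17).
Posterior mean = 54/17 = 54/17; prior mean = 17/10 = 17/10. Difference = 54/17 − 17/10 = 251/170.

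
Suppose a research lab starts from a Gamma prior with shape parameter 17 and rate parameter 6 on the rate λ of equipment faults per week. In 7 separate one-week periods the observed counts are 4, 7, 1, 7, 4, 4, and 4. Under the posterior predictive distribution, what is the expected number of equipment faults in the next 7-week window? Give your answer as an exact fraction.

Total count: 4 + 7 + 1 + 7 + 4 + 4 + 4 = 31.
Total exposure: 7 weeks.
The Gamma prior is conjugate for the Poisson rate, so λ | data ~ Gamma(17+31, 6+7) = Gamma(48, 13).
Predictive mean over a 7-week window = T·E[λ|data] = 7·48/13 = 336/13.

336/13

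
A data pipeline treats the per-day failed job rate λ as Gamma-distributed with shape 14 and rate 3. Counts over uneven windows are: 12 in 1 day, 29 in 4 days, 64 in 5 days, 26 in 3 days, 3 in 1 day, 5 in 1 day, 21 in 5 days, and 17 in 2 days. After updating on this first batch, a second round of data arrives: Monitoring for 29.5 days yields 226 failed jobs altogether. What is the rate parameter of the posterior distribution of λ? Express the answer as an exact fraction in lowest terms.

Total count: 12 + 29 + 64 + 26 + 3 + 5 + 21 + 17 = 177.
Total exposure: 1 + 4 + 5 + 3 + 1 + 1 + 5 + 2 = 22 days.
After the first batch: Gamma(14 + 177, 3 + 22) = Gamma(191, 25).
Total count 226 over total exposure 29.5 days.
After the second batch: Gamma(191 + 226, 25 + 29.5) = Gamma(417, 109/2).

109/2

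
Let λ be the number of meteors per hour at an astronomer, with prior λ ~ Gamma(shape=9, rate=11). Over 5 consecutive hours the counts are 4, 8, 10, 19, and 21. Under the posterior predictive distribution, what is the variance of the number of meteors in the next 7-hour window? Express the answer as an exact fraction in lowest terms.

Total count: 4 + 8 + 10 + 19 + 21 = 62.
Total exposure: 5 hours.
Gamma(α, β) with Poisson data over total exposure Σt gives posterior Gamma(α+Σx, β+Σt) = Gamma(71, 16).
The posterior predictive for a window of length T is Negative Binomial with variance T·α'·(β'+T)/β'² = 7·71·23/256 = 11431/256.

11431/256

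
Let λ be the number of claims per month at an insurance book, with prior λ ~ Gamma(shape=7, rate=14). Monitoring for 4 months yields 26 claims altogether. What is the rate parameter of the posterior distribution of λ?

Total count 26 over total exposure 4 months.
Conjugate update: add total count to the shape and total exposure to the rate, giving Gamma(33, 18).

18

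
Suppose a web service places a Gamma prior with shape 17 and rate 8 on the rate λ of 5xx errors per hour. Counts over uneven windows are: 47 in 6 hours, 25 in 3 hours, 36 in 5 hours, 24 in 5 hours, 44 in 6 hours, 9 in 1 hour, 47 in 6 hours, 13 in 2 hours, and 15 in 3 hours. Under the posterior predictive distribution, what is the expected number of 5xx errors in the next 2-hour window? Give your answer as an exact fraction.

554/45

Total count: 47 + 25 + 36 + 24 + 44 + 9 + 47 + 13 + 15 = 260.
Total exposure: 6 + 3 + 5 + 5 + 6 + 1 + 6 + 2 + 3 = 37 hours.
Gamma(α, β) with Poisson data over total exposure Σt gives posterior Gamma(α+Σx, β+Σt) = Gamma(277, 45).
Predictive mean over a 2-hour window = T·E[λ|data] = 2·277/45 = 554/45.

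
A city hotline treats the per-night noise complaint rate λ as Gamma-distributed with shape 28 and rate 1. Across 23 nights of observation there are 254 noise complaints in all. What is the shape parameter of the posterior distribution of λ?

Total count 254 over total exposure 23 nights.
By Gamma–Poisson conjugacy, the posterior is Gamma(α + Σx, β + Σt) = Gamma(28 + 254, 1 + 23) = Gamma(282, 24).

282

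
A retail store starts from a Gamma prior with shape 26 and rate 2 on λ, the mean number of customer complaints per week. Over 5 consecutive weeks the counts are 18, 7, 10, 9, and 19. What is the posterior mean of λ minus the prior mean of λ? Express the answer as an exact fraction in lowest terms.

-2/7

Total count: 18 + 7 + 10 + 9 + 19 = 63.
Total exposure: 5 weeks.
Conjugate update: add total count to the shape and total exposure to the rate, giving Gamma(89, 7).
Posterior mean = 89/7 = 89/7; prior mean = 26/2 = 13. Difference = 89/7 − 13 = -2/7.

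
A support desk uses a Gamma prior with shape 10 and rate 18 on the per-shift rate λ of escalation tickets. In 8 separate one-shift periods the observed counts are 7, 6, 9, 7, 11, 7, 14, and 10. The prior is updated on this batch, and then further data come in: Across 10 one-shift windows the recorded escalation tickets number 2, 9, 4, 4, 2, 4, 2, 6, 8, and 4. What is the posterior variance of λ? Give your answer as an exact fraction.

Total count: 7 + 6 + 9 + 7 + 11 + 7 + 14 + 10 = 71.
Total exposure: 8 shifts.
After the first batch: Gamma(10 + 71, 18 + 8) = Gamma(81, 26).
Total count: 2 + 9 + 4 + 4 + 2 + 4 + 2 + 6 + 8 + 4 = 45.
Total exposure: 10 shifts.
After the second batch: Gamma(81 + 45, 26 + 10) = Gamma(126, 36).
Posterior variance = α'/β'² = 126/1296 = 7/72.

7/72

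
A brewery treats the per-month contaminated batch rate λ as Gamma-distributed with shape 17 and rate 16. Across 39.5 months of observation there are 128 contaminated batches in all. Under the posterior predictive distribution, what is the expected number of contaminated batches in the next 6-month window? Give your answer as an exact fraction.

580/37

Total count 128 over total exposure 39.5 months.
Conjugate update: add total count to the shape and total exposure to the rate, giving Gamma(145, 111/2).
Predictive mean over a 6-month window = T·E[λ|data] = 6·145/(111/2) = 580/37.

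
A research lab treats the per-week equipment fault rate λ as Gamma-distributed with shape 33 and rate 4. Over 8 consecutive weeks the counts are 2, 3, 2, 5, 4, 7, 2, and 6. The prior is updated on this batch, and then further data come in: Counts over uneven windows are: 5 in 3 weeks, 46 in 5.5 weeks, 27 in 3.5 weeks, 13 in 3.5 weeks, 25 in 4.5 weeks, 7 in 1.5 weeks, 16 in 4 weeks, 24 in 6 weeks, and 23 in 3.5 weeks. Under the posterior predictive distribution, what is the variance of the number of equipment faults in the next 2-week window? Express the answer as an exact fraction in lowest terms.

Total count: 2 + 3 + 2 + 5 + 4 + 7 + 2 + 6 = 31.
Total exposure: 8 weeks.
After the first batch: Gamma(33 + 31, 4 + 8) = Gamma(64, 12).
Total count: 5 + 46 + 27 + 13 + 25 + 7 + 16 + 24 + 23 = 186.
Total exposure: 3 + 5.5 + 3.5 + 3.5 + 4.5 + 1.5 + 4 + 6 + 3.5 = 35 weeks.
After the second batch: Gamma(64 + 186, 12 + 35) = Gamma(250, 47).
The posterior predictive for a window of length T is Negative Binomial with variance T·α'·(β'+T)/β'² = 2·250·49/2209 = 24500/2209.

24500/2209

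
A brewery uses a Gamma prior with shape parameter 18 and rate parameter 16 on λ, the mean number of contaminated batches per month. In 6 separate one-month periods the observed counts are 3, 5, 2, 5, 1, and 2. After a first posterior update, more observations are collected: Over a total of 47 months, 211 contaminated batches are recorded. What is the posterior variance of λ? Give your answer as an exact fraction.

247/4761

Total count: 3 + 5 + 2 + 5 + 1 + 2 = 18.
Total exposure: 6 months.
After the first batch: Gamma(18 + 18, 16 + 6) = Gamma(36, 22).
Total count 211 over total exposure 47 months.
After the second batch: Gamma(36 + 211, 22 + 47) = Gamma(247, 69).
Posterior variance = α'/β'² = 247/4761.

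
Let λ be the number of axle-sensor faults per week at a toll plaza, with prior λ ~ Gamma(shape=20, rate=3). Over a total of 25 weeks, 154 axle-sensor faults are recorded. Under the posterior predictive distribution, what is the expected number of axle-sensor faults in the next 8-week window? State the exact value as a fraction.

Total count 154 over total exposure 25 weeks.
By Gamma–Poisson conjugacy, the posterior is Gamma(α + Σx, β + Σt) = Gamma(20 + 154, 3 + 25) = Gamma(174, 28).
Predictive mean over an 8-week window = T·E[λ|data] = 8·174/28 = 348/7.

348/7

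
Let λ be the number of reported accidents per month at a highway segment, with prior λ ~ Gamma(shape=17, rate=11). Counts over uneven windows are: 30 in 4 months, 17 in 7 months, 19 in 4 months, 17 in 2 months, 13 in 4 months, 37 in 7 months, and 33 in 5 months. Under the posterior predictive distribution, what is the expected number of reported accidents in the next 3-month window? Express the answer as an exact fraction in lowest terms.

Total count: 30 + 17 + 19 + 17 + 13 + 37 + 33 = 166.
Total exposure: 4 + 7 + 4 + 2 + 4 + 7 + 5 = 33 months.
Conjugate update: add total count to the shape and total exposure to the rate, giving Gamma(183, 44).
Predictive mean over a 3-month window = T·E[λ|data] = 3·183/44 = 549/44.

549/44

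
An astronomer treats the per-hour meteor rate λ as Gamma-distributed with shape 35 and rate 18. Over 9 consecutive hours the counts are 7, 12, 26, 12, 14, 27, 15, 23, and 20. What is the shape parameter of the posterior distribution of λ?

191

Total count: 7 + 12 + 26 + 12 + 14 + 27 + 15 + 23 + 20 = 156.
Total exposure: 9 hours.
Conjugate update: add total count to the shape and total exposure to the rate, giving Gamma(191, 27).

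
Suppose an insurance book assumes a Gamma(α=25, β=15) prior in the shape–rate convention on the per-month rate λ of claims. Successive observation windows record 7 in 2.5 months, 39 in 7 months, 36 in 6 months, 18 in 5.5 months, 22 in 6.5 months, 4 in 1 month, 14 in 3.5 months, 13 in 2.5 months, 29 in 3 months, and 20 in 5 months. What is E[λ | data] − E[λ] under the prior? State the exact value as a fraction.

Total count: 7 + 39 + 36 + 18 + 22 + 4 + 14 + 13 + 29 + 20 = 202.
Total exposure: 2.5 + 7 + 6 + 5.5 + 6.5 + 1 + 3.5 + 2.5 + 3 + 5 = 42.5 months.
Conjugate update: add total count to the shape and total exposure to the rate, giving Gamma(227, 115/2).
Posterior mean = 227/(115/2) = 454/115; prior mean = 25/15 = 5/3. Difference = 454/115 − 5/3 = 787/345.

787/345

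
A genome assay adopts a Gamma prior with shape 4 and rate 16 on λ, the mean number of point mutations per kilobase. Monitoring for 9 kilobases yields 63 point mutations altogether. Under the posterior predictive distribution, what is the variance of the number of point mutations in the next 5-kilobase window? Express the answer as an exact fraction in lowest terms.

402/25

Total count 63 over total exposure 9 kilobases.
Posterior: α' = 4 + 63 = 67, β' = 16 + 9 = 25.
The posterior predictive for a window of length T is Negative Binomial with variance T·α'·(β'+T)/β'² = 5·67·30/625 = 402/25.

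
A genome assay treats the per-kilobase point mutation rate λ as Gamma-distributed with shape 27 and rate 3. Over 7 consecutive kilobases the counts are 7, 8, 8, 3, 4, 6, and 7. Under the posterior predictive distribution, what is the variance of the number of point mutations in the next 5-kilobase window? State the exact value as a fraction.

Total count: 7 + 8 + 8 + 3 + 4 + 6 + 7 = 43.
Total exposure: 7 kilobases.
Conjugate update: add total count to the shape and total exposure to the rate, giving Gamma(70, 10).
The posterior predictive for a window of length T is Negative Binomial with variance T·α'·(β'+T)/β'² = 5·70·15/100 = 105/2.

105/2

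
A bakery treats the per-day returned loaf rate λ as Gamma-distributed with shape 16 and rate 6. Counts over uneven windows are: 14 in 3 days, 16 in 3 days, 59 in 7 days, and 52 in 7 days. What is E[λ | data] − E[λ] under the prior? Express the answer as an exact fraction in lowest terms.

Total count: 14 + 16 + 59 + 52 = 141.
Total exposure: 3 + 3 + 7 + 7 = 20 days.
Conjugate update: add total count to the shape and total exposure to the rate, giving Gamma(157, 26).
Posterior mean = 157/26 = 157/26; prior mean = 16/6 = 8/3. Difference = 157/26 − 8/3 = 263/78.

263/78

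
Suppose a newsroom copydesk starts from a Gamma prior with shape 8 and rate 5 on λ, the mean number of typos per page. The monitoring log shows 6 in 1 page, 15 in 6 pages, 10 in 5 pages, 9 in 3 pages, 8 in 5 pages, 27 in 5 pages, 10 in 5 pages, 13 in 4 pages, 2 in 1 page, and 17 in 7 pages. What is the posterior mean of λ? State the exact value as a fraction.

Total count: 6 + 15 + 10 + 9 + 8 + 27 + 10 + 13 + 2 + 17 = 117.
Total exposure: 1 + 6 + 5 + 3 + 5 + 5 + 5 + 4 + 1 + 7 = 42 pages.
The Gamma prior is conjugate for the Poisson rate, so λ | data ~ Gamma(8+117, 5+42) = Gamma(125, 47).
Posterior mean = α'/β' = 125/47.

125/47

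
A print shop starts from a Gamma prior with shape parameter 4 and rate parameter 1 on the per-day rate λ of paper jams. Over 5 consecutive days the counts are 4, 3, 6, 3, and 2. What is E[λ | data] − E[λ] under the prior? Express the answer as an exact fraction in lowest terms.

Total count: 4 + 3 + 6 + 3 + 2 = 18.
Total exposure: 5 days.
Gamma(α, β) with Poisson data over total exposure Σt gives posterior Gamma(α+Σx, β+Σt) = Gamma(22, 6).
Posterior mean = 22/6 = 11/3; prior mean = 4/1 = 4. Difference = 11/3 − 4 = -1/3.

-1/3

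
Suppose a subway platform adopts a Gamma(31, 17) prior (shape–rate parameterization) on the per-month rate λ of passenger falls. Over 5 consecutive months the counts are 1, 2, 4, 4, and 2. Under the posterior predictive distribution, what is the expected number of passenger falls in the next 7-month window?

14

Total count: 1 + 2 + 4 + 4 + 2 = 13.
Total exposure: 5 months.
By Gamma–Poisson conjugacy, the posterior is Gamma(α + Σx, β + Σt) = Gamma(31 + 13, 17 + 5) = Gamma(44, 22).
Predictive mean over a 7-month window = T·E[λ|data] = 7·44/22 = 14.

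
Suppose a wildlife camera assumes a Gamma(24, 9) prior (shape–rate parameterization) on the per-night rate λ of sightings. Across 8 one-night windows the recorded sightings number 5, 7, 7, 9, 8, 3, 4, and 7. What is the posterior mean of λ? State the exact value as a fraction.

Total count: 5 + 7 + 7 + 9 + 8 + 3 + 4 + 7 = 50.
Total exposure: 8 nights.
The Gamma prior is conjugate for the Poisson rate, so λ | data ~ Gamma(24+50, 9+8) = Gamma(74, 17).
Posterior mean = α'/β' = 74/17.

74/17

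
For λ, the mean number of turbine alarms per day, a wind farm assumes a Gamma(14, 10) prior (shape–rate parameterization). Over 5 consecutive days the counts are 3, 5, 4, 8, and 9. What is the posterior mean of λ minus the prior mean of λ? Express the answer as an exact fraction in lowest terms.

22/15

Total count: 3 + 5 + 4 + 8 + 9 = 29.
Total exposure: 5 days.
Conjugate update: add total count to the shape and total exposure to the rate, giving Gamma(43, 15).
Posterior mean = 43/15 = 43/15; prior mean = 14/10 = 7/5. Difference = 43/15 − 7/5 = 22/15.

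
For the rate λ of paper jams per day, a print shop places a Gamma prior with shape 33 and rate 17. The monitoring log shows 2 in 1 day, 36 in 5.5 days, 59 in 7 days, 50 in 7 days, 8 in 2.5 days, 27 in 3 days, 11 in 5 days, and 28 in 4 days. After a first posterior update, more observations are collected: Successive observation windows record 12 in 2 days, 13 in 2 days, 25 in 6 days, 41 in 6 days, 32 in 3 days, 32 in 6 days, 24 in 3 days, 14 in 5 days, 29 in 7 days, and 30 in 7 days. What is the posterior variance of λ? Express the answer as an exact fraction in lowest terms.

Total count: 2 + 36 + 59 + 50 + 8 + 27 + 11 + 28 = 221.
Total exposure: 1 + 5.5 + 7 + 7 + 2.5 + 3 + 5 + 4 = 35 days.
After the first batch: Gamma(33 + 221, 17 + 35) = Gamma(254, 52).
Total count: 12 + 13 + 25 + 41 + 32 + 32 + 24 + 14 + 29 + 30 = 252.
Total exposure: 2 + 2 + 6 + 6 + 3 + 6 + 3 + 5 + 7 + 7 = 47 days.
After the second batch: Gamma(254 + 252, 52 + 47) = Gamma(506, 99).
Posterior variance = α'/β'² = 506/9801 = 46/891.

46/891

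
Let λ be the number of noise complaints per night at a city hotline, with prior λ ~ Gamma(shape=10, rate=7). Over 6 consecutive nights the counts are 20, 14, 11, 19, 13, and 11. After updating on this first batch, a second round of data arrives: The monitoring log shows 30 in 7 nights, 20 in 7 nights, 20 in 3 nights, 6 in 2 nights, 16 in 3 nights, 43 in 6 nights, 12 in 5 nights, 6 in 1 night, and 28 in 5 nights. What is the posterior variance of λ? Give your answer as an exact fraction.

Total count: 20 + 14 + 11 + 19 + 13 + 11 = 88.
Total exposure: 6 nights.
After the first batch: Gamma(10 + 88, 7 + 6) = Gamma(98, 13).
Total count: 30 + 20 + 20 + 6 + 16 + 43 + 12 + 6 + 28 = 181.
Total exposure: 7 + 7 + 3 + 2 + 3 + 6 + 5 + 1 + 5 = 39 nights.
After the second batch: Gamma(98 + 181, 13 + 39) = Gamma(279, 52).
Posterior variance = α'/β'² = 279/2704.

279/2704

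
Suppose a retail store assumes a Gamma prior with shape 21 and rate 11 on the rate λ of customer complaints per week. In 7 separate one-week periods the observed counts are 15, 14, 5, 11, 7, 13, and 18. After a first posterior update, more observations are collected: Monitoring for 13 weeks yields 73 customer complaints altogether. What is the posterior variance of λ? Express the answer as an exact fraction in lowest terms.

177/961

Total count: 15 + 14 + 5 + 11 + 7 + 13 + 18 = 83.
Total exposure: 7 weeks.
After the first batch: Gamma(21 + 83, 11 + 7) = Gamma(104, 18).
Total count 73 over total exposure 13 weeks.
After the second batch: Gamma(104 + 73, 18 + 13) = Gamma(177, 31).
Posterior variance = α'/β'² = 177/961.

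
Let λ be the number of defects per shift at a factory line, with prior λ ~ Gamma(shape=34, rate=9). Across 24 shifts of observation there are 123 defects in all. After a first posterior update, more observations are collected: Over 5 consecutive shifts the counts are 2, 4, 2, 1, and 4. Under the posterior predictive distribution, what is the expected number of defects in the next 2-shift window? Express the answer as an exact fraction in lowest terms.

170/19

Total count 123 over total exposure 24 shifts.
After the first batch: Gamma(34 + 123, 9 + 24) = Gamma(157, 33).
Total count: 2 + 4 + 2 + 1 + 4 = 13.
Total exposure: 5 shifts.
After the second batch: Gamma(157 + 13, 33 + 5) = Gamma(170, 38).
Predictive mean over a 2-shift window = T·E[λ|data] = 2·170/38 = 170/19.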